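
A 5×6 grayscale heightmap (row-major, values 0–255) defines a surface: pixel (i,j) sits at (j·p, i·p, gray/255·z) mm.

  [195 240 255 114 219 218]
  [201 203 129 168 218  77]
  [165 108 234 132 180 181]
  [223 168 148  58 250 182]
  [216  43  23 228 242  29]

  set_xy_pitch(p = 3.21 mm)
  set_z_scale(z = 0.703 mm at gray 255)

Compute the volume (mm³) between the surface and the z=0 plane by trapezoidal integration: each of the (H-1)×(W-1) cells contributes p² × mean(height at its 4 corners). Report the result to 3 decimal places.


95.362

height_mm = gray/255 × 0.703; cell vol = 3.21² × mean(4 corners)
unit = 3.21² × 0.703 / (4×255) = 0.00710175 mm³ per gray-sum
row 0: Σ corner-gray over 5 cells = 3783  → 26.8659
row 1: Σ corner-gray over 5 cells = 3368  → 23.9187
row 2: Σ corner-gray over 5 cells = 3307  → 23.4855
row 3: Σ corner-gray over 5 cells = 2970  → 21.0922
Σ rows: total corner-gray = 13428  → 95.3623 mm³


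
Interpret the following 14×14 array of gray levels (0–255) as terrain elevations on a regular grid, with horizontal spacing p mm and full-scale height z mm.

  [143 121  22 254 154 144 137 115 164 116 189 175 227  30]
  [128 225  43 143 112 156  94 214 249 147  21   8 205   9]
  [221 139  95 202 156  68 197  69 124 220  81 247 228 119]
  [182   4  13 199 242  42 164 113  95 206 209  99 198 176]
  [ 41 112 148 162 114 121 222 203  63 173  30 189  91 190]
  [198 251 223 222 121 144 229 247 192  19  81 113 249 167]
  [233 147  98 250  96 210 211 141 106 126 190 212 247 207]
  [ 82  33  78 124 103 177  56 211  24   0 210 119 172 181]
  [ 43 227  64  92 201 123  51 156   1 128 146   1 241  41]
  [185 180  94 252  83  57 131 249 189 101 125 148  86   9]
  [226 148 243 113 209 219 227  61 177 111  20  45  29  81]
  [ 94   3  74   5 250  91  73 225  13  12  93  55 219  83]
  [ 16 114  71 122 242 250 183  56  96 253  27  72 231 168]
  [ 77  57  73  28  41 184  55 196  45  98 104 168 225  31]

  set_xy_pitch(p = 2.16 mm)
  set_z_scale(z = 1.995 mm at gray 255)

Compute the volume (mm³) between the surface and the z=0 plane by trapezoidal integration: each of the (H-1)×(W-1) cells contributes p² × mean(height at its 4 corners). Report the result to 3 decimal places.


832.279

height_mm = gray/255 × 1.995; cell vol = 2.16² × mean(4 corners)
unit = 2.16² × 1.995 / (4×255) = 0.00912536 mm³ per gray-sum
row 0: Σ corner-gray over 13 cells = 7180  → 65.5201
row 1: Σ corner-gray over 13 cells = 7363  → 67.1901
row 2: Σ corner-gray over 13 cells = 7518  → 68.6045
row 3: Σ corner-gray over 13 cells = 7013  → 63.9962
row 4: Σ corner-gray over 13 cells = 8034  → 73.3132
row 5: Σ corner-gray over 13 cells = 9055  → 82.6302
row 6: Σ corner-gray over 13 cells = 7385  → 67.3908
row 7: Σ corner-gray over 13 cells = 5823  → 53.1370
row 8: Σ corner-gray over 13 cells = 6530  → 59.5886
row 9: Σ corner-gray over 13 cells = 7095  → 64.7445
row 10: Σ corner-gray over 13 cells = 5914  → 53.9674
row 11: Σ corner-gray over 13 cells = 6021  → 54.9438
row 12: Σ corner-gray over 13 cells = 6274  → 57.2525
Σ rows: total corner-gray = 91205  → 832.2789 mm³


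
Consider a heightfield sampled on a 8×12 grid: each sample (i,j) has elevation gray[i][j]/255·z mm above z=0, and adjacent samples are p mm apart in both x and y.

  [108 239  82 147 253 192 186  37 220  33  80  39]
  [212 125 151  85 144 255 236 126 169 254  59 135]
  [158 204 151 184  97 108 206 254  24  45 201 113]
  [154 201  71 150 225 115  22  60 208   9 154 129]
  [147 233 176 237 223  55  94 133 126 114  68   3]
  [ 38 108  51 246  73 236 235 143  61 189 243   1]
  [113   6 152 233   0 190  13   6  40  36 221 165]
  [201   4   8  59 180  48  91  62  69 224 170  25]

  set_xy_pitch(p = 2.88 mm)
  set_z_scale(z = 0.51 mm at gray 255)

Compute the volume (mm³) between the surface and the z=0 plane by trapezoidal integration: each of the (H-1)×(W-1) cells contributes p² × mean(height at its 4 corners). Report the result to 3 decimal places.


169.260

height_mm = gray/255 × 0.51; cell vol = 2.88² × mean(4 corners)
unit = 2.88² × 0.51 / (4×255) = 0.0041472 mm³ per gray-sum
row 0: Σ corner-gray over 11 cells = 6640  → 27.5374
row 1: Σ corner-gray over 11 cells = 6774  → 28.0931
row 2: Σ corner-gray over 11 cells = 5932  → 24.6012
row 3: Σ corner-gray over 11 cells = 5781  → 23.9750
row 4: Σ corner-gray over 11 cells = 6277  → 26.0320
row 5: Σ corner-gray over 11 cells = 5281  → 21.9014
row 6: Σ corner-gray over 11 cells = 4128  → 17.1196
Σ rows: total corner-gray = 40813  → 169.2597 mm³


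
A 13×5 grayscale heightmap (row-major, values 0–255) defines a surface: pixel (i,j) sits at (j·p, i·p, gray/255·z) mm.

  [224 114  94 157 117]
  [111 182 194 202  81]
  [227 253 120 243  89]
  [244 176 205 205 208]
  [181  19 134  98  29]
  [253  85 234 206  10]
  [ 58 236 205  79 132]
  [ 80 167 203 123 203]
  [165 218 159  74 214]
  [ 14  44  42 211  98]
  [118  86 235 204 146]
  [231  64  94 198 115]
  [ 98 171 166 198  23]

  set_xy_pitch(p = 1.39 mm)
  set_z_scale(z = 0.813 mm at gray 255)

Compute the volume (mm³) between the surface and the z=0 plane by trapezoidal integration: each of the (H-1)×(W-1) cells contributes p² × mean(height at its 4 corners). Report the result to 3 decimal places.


44.765

height_mm = gray/255 × 0.813; cell vol = 1.39² × mean(4 corners)
unit = 1.39² × 0.813 / (4×255) = 0.00154 mm³ per gray-sum
row 0: Σ corner-gray over 4 cells = 2419  → 3.7253
row 1: Σ corner-gray over 4 cells = 2896  → 4.4598
row 2: Σ corner-gray over 4 cells = 3172  → 4.8849
row 3: Σ corner-gray over 4 cells = 2336  → 3.5974
row 4: Σ corner-gray over 4 cells = 2025  → 3.1185
row 5: Σ corner-gray over 4 cells = 2543  → 3.9162
row 6: Σ corner-gray over 4 cells = 2499  → 3.8485
row 7: Σ corner-gray over 4 cells = 2550  → 3.9270
row 8: Σ corner-gray over 4 cells = 1987  → 3.0600
row 9: Σ corner-gray over 4 cells = 2020  → 3.1108
row 10: Σ corner-gray over 4 cells = 2372  → 3.6529
row 11: Σ corner-gray over 4 cells = 2249  → 3.4635
Σ rows: total corner-gray = 29068  → 44.7646 mm³


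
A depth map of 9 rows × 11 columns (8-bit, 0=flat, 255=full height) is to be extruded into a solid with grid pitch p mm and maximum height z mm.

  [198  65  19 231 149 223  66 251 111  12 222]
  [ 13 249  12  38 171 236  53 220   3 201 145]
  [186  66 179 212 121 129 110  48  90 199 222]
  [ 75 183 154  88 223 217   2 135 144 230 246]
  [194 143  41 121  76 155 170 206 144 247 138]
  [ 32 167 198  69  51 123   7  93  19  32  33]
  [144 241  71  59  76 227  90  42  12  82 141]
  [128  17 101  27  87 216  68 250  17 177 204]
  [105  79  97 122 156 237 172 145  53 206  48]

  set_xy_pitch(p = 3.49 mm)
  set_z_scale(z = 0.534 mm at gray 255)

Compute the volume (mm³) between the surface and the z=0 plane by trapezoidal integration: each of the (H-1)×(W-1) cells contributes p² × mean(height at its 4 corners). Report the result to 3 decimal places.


height_mm = gray/255 × 0.534; cell vol = 3.49² × mean(4 corners)
unit = 3.49² × 0.534 / (4×255) = 0.00637664 mm³ per gray-sum
row 0: Σ corner-gray over 10 cells = 5198  → 33.1458
row 1: Σ corner-gray over 10 cells = 5240  → 33.4136
row 2: Σ corner-gray over 10 cells = 5789  → 36.9144
row 3: Σ corner-gray over 10 cells = 6011  → 38.3300
row 4: Σ corner-gray over 10 cells = 4521  → 28.8288
row 5: Σ corner-gray over 10 cells = 3668  → 23.3895
row 6: Σ corner-gray over 10 cells = 4337  → 27.6555
row 7: Σ corner-gray over 10 cells = 4939  → 31.4942
Σ rows: total corner-gray = 39703  → 253.1718 mm³

253.172


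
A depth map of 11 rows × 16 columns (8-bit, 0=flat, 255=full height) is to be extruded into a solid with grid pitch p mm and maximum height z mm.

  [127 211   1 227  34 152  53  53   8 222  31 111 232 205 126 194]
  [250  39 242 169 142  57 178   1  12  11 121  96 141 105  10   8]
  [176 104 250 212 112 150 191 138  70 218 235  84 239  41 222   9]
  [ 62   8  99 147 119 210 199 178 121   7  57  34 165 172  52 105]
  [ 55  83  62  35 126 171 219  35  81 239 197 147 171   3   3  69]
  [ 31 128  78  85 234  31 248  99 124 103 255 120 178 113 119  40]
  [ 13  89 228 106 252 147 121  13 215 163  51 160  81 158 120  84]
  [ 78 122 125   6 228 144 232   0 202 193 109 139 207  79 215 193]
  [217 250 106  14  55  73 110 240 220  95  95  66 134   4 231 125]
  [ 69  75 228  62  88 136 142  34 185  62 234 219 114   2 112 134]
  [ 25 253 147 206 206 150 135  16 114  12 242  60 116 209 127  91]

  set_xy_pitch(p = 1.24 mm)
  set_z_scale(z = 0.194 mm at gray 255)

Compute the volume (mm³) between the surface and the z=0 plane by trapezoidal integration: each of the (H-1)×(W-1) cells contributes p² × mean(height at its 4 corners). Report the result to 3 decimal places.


height_mm = gray/255 × 0.194; cell vol = 1.24² × mean(4 corners)
unit = 1.24² × 0.194 / (4×255) = 0.000292445 mm³ per gray-sum
row 0: Σ corner-gray over 15 cells = 6559  → 1.9181
row 1: Σ corner-gray over 15 cells = 7623  → 2.2293
row 2: Σ corner-gray over 15 cells = 8020  → 2.3454
row 3: Σ corner-gray over 15 cells = 6571  → 1.9217
row 4: Σ corner-gray over 15 cells = 7169  → 2.0965
row 5: Σ corner-gray over 15 cells = 7806  → 2.2828
row 6: Σ corner-gray over 15 cells = 8178  → 2.3916
row 7: Σ corner-gray over 15 cells = 8001  → 2.3399
row 8: Σ corner-gray over 15 cells = 7317  → 2.1398
row 9: Σ corner-gray over 15 cells = 7691  → 2.2492
Σ rows: total corner-gray = 74935  → 21.9144 mm³

21.914


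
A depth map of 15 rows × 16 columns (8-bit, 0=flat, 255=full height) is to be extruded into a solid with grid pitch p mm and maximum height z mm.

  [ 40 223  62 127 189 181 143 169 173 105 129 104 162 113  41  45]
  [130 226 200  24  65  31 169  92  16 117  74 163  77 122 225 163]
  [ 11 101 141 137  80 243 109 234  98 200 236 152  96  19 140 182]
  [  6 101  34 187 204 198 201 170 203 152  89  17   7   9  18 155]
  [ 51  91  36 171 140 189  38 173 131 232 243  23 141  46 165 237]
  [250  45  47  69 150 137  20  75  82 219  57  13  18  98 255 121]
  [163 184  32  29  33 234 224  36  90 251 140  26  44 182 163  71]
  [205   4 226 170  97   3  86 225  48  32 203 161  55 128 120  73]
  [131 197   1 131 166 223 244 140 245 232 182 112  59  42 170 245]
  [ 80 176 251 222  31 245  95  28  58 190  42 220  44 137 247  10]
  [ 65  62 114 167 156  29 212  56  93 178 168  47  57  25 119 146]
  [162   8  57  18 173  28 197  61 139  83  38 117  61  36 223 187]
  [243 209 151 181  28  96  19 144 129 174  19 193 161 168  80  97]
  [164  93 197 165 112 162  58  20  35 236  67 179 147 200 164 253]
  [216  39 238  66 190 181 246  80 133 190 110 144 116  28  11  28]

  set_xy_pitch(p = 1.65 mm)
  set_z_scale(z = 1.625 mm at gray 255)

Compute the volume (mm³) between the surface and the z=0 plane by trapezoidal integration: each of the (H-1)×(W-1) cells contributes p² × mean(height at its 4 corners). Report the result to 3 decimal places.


height_mm = gray/255 × 1.625; cell vol = 1.65² × mean(4 corners)
unit = 1.65² × 1.625 / (4×255) = 0.00433732 mm³ per gray-sum
row 0: Σ corner-gray over 15 cells = 7422  → 32.1916
row 1: Σ corner-gray over 15 cells = 7660  → 33.2238
row 2: Σ corner-gray over 15 cells = 7506  → 32.5559
row 3: Σ corner-gray over 15 cells = 7267  → 31.5193
row 4: Σ corner-gray over 15 cells = 6867  → 29.7844
row 5: Σ corner-gray over 15 cells = 6511  → 28.2403
row 6: Σ corner-gray over 15 cells = 6964  → 30.2051
row 7: Σ corner-gray over 15 cells = 8058  → 34.9501
row 8: Σ corner-gray over 15 cells = 8726  → 37.8474
row 9: Σ corner-gray over 15 cells = 7239  → 31.3978
row 10: Σ corner-gray over 15 cells = 6004  → 26.0412
row 11: Σ corner-gray over 15 cells = 6671  → 28.9342
row 12: Σ corner-gray over 15 cells = 7931  → 34.3993
row 13: Σ corner-gray over 15 cells = 7875  → 34.1564
Σ rows: total corner-gray = 102701  → 445.4467 mm³

445.447


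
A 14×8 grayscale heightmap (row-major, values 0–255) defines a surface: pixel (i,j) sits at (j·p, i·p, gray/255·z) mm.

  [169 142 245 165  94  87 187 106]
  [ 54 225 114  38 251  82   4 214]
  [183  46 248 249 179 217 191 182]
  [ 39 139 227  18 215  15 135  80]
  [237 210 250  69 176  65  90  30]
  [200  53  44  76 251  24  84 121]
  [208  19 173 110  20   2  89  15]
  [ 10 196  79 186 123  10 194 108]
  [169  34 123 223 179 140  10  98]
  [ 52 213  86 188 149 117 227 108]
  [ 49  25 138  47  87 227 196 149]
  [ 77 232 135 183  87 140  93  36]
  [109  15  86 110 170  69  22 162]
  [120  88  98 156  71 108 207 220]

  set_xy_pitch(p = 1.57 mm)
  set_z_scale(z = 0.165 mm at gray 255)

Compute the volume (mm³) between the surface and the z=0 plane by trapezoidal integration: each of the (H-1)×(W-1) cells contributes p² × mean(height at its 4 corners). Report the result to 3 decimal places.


height_mm = gray/255 × 0.165; cell vol = 1.57² × mean(4 corners)
unit = 1.57² × 0.165 / (4×255) = 0.000398734 mm³ per gray-sum
row 0: Σ corner-gray over 7 cells = 3811  → 1.5196
row 1: Σ corner-gray over 7 cells = 4321  → 1.7229
row 2: Σ corner-gray over 7 cells = 4242  → 1.6914
row 3: Σ corner-gray over 7 cells = 3604  → 1.4370
row 4: Σ corner-gray over 7 cells = 3372  → 1.3445
row 5: Σ corner-gray over 7 cells = 2434  → 0.9705
row 6: Σ corner-gray over 7 cells = 2743  → 1.0937
row 7: Σ corner-gray over 7 cells = 3379  → 1.3473
row 8: Σ corner-gray over 7 cells = 3805  → 1.5172
row 9: Σ corner-gray over 7 cells = 3758  → 1.4984
row 10: Σ corner-gray over 7 cells = 3491  → 1.3920
row 11: Σ corner-gray over 7 cells = 3068  → 1.2233
row 12: Σ corner-gray over 7 cells = 3011  → 1.2006
Σ rows: total corner-gray = 45039  → 17.9586 mm³

17.959


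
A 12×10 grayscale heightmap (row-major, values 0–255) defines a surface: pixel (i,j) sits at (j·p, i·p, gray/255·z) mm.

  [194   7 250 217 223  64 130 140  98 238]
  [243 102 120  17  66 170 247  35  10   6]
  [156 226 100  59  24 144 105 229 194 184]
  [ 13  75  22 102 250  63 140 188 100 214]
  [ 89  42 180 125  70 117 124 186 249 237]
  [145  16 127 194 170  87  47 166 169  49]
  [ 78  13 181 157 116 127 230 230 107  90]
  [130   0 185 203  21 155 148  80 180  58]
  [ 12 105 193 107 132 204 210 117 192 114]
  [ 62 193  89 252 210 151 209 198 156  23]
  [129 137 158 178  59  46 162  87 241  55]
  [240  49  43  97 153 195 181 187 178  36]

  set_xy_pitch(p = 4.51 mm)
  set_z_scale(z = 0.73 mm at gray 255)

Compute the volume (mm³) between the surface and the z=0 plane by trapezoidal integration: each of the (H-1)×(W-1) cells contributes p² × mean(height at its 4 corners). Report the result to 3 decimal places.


762.939

height_mm = gray/255 × 0.73; cell vol = 4.51² × mean(4 corners)
unit = 4.51² × 0.73 / (4×255) = 0.0145571 mm³ per gray-sum
row 0: Σ corner-gray over 9 cells = 4473  → 65.1140
row 1: Σ corner-gray over 9 cells = 4285  → 62.3773
row 2: Σ corner-gray over 9 cells = 4609  → 67.0938
row 3: Σ corner-gray over 9 cells = 4619  → 67.2394
row 4: Σ corner-gray over 9 cells = 4658  → 67.8071
row 5: Σ corner-gray over 9 cells = 4636  → 67.4869
row 6: Σ corner-gray over 9 cells = 4622  → 67.2831
row 7: Σ corner-gray over 9 cells = 4778  → 69.5540
row 8: Σ corner-gray over 9 cells = 5647  → 82.2041
row 9: Σ corner-gray over 9 cells = 5321  → 77.4585
row 10: Σ corner-gray over 9 cells = 4762  → 69.3211
Σ rows: total corner-gray = 52410  → 762.9392 mm³


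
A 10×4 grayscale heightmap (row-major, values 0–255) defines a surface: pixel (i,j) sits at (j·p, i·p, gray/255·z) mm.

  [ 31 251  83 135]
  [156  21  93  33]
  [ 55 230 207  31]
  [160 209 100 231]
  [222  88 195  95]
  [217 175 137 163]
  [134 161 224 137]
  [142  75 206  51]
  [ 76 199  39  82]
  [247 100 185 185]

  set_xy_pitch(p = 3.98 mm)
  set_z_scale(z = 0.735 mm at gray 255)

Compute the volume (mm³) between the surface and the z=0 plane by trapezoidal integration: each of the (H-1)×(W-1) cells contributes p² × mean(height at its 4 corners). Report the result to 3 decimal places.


height_mm = gray/255 × 0.735; cell vol = 3.98² × mean(4 corners)
unit = 3.98² × 0.735 / (4×255) = 0.0114144 mm³ per gray-sum
row 0: Σ corner-gray over 3 cells = 1251  → 14.2794
row 1: Σ corner-gray over 3 cells = 1377  → 15.7176
row 2: Σ corner-gray over 3 cells = 1969  → 22.4750
row 3: Σ corner-gray over 3 cells = 1892  → 21.5961
row 4: Σ corner-gray over 3 cells = 1887  → 21.5390
row 5: Σ corner-gray over 3 cells = 2045  → 23.3425
row 6: Σ corner-gray over 3 cells = 1796  → 20.5003
row 7: Σ corner-gray over 3 cells = 1389  → 15.8546
row 8: Σ corner-gray over 3 cells = 1636  → 18.6740
Σ rows: total corner-gray = 15242  → 173.9784 mm³

173.978


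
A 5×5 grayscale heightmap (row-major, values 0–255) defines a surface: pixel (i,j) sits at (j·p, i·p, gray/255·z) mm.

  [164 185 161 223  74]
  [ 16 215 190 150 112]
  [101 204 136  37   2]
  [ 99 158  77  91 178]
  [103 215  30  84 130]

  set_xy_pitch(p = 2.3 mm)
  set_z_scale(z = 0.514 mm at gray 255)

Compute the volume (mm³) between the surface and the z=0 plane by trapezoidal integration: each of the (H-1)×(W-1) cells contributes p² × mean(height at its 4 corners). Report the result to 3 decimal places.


22.166

height_mm = gray/255 × 0.514; cell vol = 2.3² × mean(4 corners)
unit = 2.3² × 0.514 / (4×255) = 0.00266575 mm³ per gray-sum
row 0: Σ corner-gray over 4 cells = 2614  → 6.9683
row 1: Σ corner-gray over 4 cells = 2095  → 5.5847
row 2: Σ corner-gray over 4 cells = 1786  → 4.7610
row 3: Σ corner-gray over 4 cells = 1820  → 4.8517
Σ rows: total corner-gray = 8315  → 22.1657 mm³


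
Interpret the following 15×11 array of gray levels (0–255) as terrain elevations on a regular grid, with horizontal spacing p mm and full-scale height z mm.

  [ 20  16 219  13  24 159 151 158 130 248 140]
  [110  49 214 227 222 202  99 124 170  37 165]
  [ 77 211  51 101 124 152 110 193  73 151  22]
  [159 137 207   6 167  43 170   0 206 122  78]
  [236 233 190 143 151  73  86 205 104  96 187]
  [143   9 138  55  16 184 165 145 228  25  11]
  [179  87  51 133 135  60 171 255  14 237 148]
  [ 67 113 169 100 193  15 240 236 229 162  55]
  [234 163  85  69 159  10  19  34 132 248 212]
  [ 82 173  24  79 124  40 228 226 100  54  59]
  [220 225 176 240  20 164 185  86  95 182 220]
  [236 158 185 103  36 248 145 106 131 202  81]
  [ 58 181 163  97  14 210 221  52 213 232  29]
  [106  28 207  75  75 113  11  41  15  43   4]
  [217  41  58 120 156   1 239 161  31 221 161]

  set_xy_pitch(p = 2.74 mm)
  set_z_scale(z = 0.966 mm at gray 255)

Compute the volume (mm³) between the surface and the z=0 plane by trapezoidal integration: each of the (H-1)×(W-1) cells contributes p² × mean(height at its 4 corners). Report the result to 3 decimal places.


height_mm = gray/255 × 0.966; cell vol = 2.74² × mean(4 corners)
unit = 2.74² × 0.966 / (4×255) = 0.00711014 mm³ per gray-sum
row 0: Σ corner-gray over 10 cells = 5359  → 38.1032
row 1: Σ corner-gray over 10 cells = 5394  → 38.3521
row 2: Σ corner-gray over 10 cells = 4784  → 34.0149
row 3: Σ corner-gray over 10 cells = 5338  → 37.9539
row 4: Σ corner-gray over 10 cells = 5069  → 36.0413
row 5: Σ corner-gray over 10 cells = 4697  → 33.3963
row 6: Σ corner-gray over 10 cells = 5649  → 40.1652
row 7: Σ corner-gray over 10 cells = 5320  → 37.8259
row 8: Σ corner-gray over 10 cells = 4521  → 32.1449
row 9: Σ corner-gray over 10 cells = 5423  → 38.5583
row 10: Σ corner-gray over 10 cells = 6131  → 43.5923
row 11: Σ corner-gray over 10 cells = 5798  → 41.2246
row 12: Σ corner-gray over 10 cells = 4179  → 29.7133
row 13: Σ corner-gray over 10 cells = 3760  → 26.7341
Σ rows: total corner-gray = 71422  → 507.8203 mm³

507.820


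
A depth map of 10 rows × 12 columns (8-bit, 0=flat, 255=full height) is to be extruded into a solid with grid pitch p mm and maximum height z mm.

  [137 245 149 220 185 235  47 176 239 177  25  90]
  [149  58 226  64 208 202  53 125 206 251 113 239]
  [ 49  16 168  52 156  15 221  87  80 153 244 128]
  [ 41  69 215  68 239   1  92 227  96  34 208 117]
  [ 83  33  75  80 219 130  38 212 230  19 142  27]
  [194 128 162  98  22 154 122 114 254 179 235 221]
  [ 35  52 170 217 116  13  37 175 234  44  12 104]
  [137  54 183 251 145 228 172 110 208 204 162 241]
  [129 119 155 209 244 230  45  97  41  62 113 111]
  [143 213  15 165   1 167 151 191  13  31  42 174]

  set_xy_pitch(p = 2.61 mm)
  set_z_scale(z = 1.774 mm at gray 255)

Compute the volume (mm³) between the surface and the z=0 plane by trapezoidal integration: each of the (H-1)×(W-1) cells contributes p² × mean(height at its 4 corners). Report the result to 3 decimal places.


624.469

height_mm = gray/255 × 1.774; cell vol = 2.61² × mean(4 corners)
unit = 2.61² × 1.774 / (4×255) = 0.0118477 mm³ per gray-sum
row 0: Σ corner-gray over 11 cells = 7023  → 83.2065
row 1: Σ corner-gray over 11 cells = 5961  → 70.6242
row 2: Σ corner-gray over 11 cells = 5217  → 61.8095
row 3: Σ corner-gray over 11 cells = 5122  → 60.6840
row 4: Σ corner-gray over 11 cells = 5817  → 68.9181
row 5: Σ corner-gray over 11 cells = 5630  → 66.7026
row 6: Σ corner-gray over 11 cells = 6091  → 72.1644
row 7: Σ corner-gray over 11 cells = 6682  → 79.1664
row 8: Σ corner-gray over 11 cells = 5165  → 61.1934
Σ rows: total corner-gray = 52708  → 624.4692 mm³


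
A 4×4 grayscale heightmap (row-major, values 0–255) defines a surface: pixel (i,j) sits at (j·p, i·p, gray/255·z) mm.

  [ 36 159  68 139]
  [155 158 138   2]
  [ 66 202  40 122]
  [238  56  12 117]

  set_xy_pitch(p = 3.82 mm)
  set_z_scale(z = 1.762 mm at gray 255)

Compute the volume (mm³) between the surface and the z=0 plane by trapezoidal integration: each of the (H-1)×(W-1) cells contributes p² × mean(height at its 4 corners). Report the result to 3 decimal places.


99.873

height_mm = gray/255 × 1.762; cell vol = 3.82² × mean(4 corners)
unit = 3.82² × 1.762 / (4×255) = 0.0252077 mm³ per gray-sum
row 0: Σ corner-gray over 3 cells = 1378  → 34.7361
row 1: Σ corner-gray over 3 cells = 1421  → 35.8201
row 2: Σ corner-gray over 3 cells = 1163  → 29.3165
Σ rows: total corner-gray = 3962  → 99.8727 mm³


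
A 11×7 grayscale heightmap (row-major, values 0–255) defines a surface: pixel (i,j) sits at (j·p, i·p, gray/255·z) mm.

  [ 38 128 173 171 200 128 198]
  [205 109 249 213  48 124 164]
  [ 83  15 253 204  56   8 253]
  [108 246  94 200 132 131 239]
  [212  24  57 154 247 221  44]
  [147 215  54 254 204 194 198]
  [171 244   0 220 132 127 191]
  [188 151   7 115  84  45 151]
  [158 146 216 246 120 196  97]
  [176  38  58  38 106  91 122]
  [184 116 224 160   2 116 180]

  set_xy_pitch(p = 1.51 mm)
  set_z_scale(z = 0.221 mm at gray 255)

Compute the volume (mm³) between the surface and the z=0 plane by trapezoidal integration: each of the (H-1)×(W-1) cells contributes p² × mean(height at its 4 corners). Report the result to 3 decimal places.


16.596

height_mm = gray/255 × 0.221; cell vol = 1.51² × mean(4 corners)
unit = 1.51² × 0.221 / (4×255) = 0.000494022 mm³ per gray-sum
row 0: Σ corner-gray over 6 cells = 3691  → 1.8234
row 1: Σ corner-gray over 6 cells = 3263  → 1.6120
row 2: Σ corner-gray over 6 cells = 3361  → 1.6604
row 3: Σ corner-gray over 6 cells = 3615  → 1.7859
row 4: Σ corner-gray over 6 cells = 3849  → 1.9015
row 5: Σ corner-gray over 6 cells = 3995  → 1.9736
row 6: Σ corner-gray over 6 cells = 2951  → 1.4579
row 7: Σ corner-gray over 6 cells = 3246  → 1.6036
row 8: Σ corner-gray over 6 cells = 3063  → 1.5132
row 9: Σ corner-gray over 6 cells = 2560  → 1.2647
Σ rows: total corner-gray = 33594  → 16.5962 mm³


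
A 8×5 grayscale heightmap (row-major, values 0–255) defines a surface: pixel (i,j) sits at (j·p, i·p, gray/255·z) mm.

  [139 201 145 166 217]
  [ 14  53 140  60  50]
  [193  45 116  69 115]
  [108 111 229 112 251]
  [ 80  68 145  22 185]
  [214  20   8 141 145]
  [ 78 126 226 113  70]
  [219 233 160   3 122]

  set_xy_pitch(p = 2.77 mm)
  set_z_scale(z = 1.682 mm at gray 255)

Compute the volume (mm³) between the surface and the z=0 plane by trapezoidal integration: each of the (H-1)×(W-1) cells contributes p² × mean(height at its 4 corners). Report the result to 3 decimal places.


161.133

height_mm = gray/255 × 1.682; cell vol = 2.77² × mean(4 corners)
unit = 2.77² × 1.682 / (4×255) = 0.0126528 mm³ per gray-sum
row 0: Σ corner-gray over 4 cells = 1950  → 24.6729
row 1: Σ corner-gray over 4 cells = 1338  → 16.9294
row 2: Σ corner-gray over 4 cells = 2031  → 25.6978
row 3: Σ corner-gray over 4 cells = 1998  → 25.2802
row 4: Σ corner-gray over 4 cells = 1432  → 18.1188
row 5: Σ corner-gray over 4 cells = 1775  → 22.4587
row 6: Σ corner-gray over 4 cells = 2211  → 27.9753
Σ rows: total corner-gray = 12735  → 161.1329 mm³


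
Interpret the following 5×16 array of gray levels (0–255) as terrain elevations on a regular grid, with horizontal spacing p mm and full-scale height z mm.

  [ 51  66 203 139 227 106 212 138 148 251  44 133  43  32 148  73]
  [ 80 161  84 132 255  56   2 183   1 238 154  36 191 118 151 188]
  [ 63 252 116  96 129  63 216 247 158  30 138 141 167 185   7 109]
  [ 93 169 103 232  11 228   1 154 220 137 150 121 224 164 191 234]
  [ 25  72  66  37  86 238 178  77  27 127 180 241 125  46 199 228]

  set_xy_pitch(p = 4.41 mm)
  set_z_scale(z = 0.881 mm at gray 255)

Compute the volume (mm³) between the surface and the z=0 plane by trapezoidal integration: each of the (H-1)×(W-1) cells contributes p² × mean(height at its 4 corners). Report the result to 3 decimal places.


543.191

height_mm = gray/255 × 0.881; cell vol = 4.41² × mean(4 corners)
unit = 4.41² × 0.881 / (4×255) = 0.0167978 mm³ per gray-sum
row 0: Σ corner-gray over 15 cells = 7696  → 129.2760
row 1: Σ corner-gray over 15 cells = 7854  → 131.9301
row 2: Σ corner-gray over 15 cells = 8599  → 144.4445
row 3: Σ corner-gray over 15 cells = 8188  → 137.5405
Σ rows: total corner-gray = 32337  → 543.1911 mm³


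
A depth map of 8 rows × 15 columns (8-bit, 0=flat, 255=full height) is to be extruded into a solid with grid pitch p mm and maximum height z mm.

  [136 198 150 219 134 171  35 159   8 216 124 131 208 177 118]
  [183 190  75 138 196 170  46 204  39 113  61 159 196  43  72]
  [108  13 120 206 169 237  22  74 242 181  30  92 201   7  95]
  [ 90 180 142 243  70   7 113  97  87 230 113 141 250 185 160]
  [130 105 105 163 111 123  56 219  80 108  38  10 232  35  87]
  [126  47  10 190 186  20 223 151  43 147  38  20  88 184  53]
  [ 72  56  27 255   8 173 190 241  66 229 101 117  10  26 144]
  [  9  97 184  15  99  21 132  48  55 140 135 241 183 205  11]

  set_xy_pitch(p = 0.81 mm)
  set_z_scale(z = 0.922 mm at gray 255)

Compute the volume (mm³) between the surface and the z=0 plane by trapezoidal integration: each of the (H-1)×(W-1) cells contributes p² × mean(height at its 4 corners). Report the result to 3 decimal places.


height_mm = gray/255 × 0.922; cell vol = 0.81² × mean(4 corners)
unit = 0.81² × 0.922 / (4×255) = 0.000593063 mm³ per gray-sum
row 0: Σ corner-gray over 14 cells = 7629  → 4.5245
row 1: Σ corner-gray over 14 cells = 6906  → 4.0957
row 2: Σ corner-gray over 14 cells = 7357  → 4.3632
row 3: Σ corner-gray over 14 cells = 6953  → 4.1236
row 4: Σ corner-gray over 14 cells = 5860  → 3.4753
row 5: Σ corner-gray over 14 cells = 6087  → 3.6100
row 6: Σ corner-gray over 14 cells = 6344  → 3.7624
Σ rows: total corner-gray = 47136  → 27.9546 mm³

27.955


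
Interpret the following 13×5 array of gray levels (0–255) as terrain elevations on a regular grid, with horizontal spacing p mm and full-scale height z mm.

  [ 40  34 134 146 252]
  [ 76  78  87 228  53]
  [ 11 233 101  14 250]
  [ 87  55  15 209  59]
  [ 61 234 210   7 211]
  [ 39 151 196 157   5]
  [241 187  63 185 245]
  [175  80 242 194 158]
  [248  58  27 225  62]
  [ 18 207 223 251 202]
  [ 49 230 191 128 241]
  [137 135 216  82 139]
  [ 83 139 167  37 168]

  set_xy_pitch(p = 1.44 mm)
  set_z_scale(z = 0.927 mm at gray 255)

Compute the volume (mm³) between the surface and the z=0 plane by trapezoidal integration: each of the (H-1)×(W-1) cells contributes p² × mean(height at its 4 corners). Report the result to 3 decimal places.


height_mm = gray/255 × 0.927; cell vol = 1.44² × mean(4 corners)
unit = 1.44² × 0.927 / (4×255) = 0.00188454 mm³ per gray-sum
row 0: Σ corner-gray over 4 cells = 1835  → 3.4581
row 1: Σ corner-gray over 4 cells = 1872  → 3.5279
row 2: Σ corner-gray over 4 cells = 1661  → 3.1302
row 3: Σ corner-gray over 4 cells = 1878  → 3.5392
row 4: Σ corner-gray over 4 cells = 2226  → 4.1950
row 5: Σ corner-gray over 4 cells = 2408  → 4.5380
row 6: Σ corner-gray over 4 cells = 2721  → 5.1278
row 7: Σ corner-gray over 4 cells = 2295  → 4.3250
row 8: Σ corner-gray over 4 cells = 2512  → 4.7340
row 9: Σ corner-gray over 4 cells = 2970  → 5.5971
row 10: Σ corner-gray over 4 cells = 2530  → 4.7679
row 11: Σ corner-gray over 4 cells = 2079  → 3.9180
Σ rows: total corner-gray = 26987  → 50.8580 mm³

50.858


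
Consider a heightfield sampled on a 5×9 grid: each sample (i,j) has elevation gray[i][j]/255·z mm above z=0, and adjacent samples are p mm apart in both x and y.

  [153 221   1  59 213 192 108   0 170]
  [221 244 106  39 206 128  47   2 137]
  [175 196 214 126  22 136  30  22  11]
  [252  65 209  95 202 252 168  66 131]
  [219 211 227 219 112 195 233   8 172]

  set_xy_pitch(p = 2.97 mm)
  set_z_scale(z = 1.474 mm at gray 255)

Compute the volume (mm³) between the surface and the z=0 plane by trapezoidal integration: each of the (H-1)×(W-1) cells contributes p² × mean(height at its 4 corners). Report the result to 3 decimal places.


214.992

height_mm = gray/255 × 1.474; cell vol = 2.97² × mean(4 corners)
unit = 2.97² × 1.474 / (4×255) = 0.0127471 mm³ per gray-sum
row 0: Σ corner-gray over 8 cells = 3813  → 48.6046
row 1: Σ corner-gray over 8 cells = 3580  → 45.6345
row 2: Σ corner-gray over 8 cells = 4175  → 53.2190
row 3: Σ corner-gray over 8 cells = 5298  → 67.5340
Σ rows: total corner-gray = 16866  → 214.9920 mm³


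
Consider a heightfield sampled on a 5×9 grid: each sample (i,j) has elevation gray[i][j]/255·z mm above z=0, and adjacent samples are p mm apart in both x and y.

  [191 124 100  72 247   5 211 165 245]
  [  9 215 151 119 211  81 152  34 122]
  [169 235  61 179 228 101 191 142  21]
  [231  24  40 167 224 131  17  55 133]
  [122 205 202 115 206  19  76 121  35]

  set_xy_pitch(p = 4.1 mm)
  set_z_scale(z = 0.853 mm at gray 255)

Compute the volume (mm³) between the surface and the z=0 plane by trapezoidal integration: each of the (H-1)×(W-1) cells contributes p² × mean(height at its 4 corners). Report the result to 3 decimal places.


235.201

height_mm = gray/255 × 0.853; cell vol = 4.1² × mean(4 corners)
unit = 4.1² × 0.853 / (4×255) = 0.0140578 mm³ per gray-sum
row 0: Σ corner-gray over 8 cells = 4341  → 61.0248
row 1: Σ corner-gray over 8 cells = 4521  → 63.5552
row 2: Σ corner-gray over 8 cells = 4144  → 58.2554
row 3: Σ corner-gray over 8 cells = 3725  → 52.3652
Σ rows: total corner-gray = 16731  → 235.2006 mm³


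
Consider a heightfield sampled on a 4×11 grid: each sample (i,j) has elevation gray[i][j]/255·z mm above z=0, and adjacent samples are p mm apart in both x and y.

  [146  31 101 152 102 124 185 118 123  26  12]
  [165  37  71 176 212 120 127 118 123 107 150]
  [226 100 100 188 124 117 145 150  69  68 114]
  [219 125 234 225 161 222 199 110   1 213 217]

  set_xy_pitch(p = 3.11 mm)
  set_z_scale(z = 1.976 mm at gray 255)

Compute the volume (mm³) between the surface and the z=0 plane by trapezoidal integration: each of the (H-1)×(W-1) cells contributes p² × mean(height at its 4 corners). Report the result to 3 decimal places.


288.855

height_mm = gray/255 × 1.976; cell vol = 3.11² × mean(4 corners)
unit = 3.11² × 1.976 / (4×255) = 0.0187373 mm³ per gray-sum
row 0: Σ corner-gray over 10 cells = 4579  → 85.7982
row 1: Σ corner-gray over 10 cells = 4959  → 92.9184
row 2: Σ corner-gray over 10 cells = 5878  → 110.1380
Σ rows: total corner-gray = 15416  → 288.8546 mm³


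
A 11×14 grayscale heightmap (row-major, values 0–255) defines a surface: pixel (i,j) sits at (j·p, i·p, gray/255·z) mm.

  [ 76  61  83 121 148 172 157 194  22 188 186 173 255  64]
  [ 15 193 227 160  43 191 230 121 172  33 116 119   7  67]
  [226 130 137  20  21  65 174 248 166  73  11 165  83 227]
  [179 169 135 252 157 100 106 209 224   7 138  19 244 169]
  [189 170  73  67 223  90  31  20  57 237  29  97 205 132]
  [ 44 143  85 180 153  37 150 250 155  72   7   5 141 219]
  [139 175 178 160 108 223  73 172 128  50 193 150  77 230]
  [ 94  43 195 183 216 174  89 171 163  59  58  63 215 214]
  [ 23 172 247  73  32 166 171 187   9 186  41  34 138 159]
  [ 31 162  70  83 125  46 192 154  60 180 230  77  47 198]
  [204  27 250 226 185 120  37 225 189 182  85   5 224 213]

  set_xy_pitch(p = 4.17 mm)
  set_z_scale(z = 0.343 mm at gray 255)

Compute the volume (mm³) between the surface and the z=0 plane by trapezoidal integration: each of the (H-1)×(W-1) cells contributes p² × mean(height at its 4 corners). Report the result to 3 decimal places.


390.943

height_mm = gray/255 × 0.343; cell vol = 4.17² × mean(4 corners)
unit = 4.17² × 0.343 / (4×255) = 0.00584744 mm³ per gray-sum
row 0: Σ corner-gray over 13 cells = 6966  → 40.7333
row 1: Σ corner-gray over 13 cells = 6345  → 37.1020
row 2: Σ corner-gray over 13 cells = 6907  → 40.3883
row 3: Σ corner-gray over 13 cells = 6787  → 39.6866
row 4: Σ corner-gray over 13 cells = 5938  → 34.7221
row 5: Σ corner-gray over 13 cells = 6762  → 39.5404
row 6: Σ corner-gray over 13 cells = 7309  → 42.7390
row 7: Σ corner-gray over 13 cells = 6660  → 38.9440
row 8: Σ corner-gray over 13 cells = 6175  → 36.1080
row 9: Σ corner-gray over 13 cells = 7008  → 40.9789
Σ rows: total corner-gray = 66857  → 390.9426 mm³


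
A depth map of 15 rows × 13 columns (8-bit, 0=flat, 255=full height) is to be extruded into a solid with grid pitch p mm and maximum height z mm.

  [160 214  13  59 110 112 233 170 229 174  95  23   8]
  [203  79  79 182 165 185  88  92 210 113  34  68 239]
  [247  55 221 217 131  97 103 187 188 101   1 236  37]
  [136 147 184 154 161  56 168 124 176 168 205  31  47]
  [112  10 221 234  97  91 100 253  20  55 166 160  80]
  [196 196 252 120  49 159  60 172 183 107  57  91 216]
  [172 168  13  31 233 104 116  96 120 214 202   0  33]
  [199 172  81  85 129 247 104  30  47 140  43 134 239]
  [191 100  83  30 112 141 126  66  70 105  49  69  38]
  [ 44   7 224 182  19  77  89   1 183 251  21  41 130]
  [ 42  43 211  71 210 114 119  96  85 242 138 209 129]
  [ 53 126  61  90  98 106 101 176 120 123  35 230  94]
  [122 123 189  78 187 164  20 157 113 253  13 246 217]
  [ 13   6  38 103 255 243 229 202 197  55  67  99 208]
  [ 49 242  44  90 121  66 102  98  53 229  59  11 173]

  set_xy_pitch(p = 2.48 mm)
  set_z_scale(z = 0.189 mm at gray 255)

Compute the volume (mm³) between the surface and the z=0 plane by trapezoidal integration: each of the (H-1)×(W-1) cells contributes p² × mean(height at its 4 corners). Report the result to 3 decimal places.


94.564

height_mm = gray/255 × 0.189; cell vol = 2.48² × mean(4 corners)
unit = 2.48² × 0.189 / (4×255) = 0.00113963 mm³ per gray-sum
row 0: Σ corner-gray over 12 cells = 6064  → 6.9107
row 1: Σ corner-gray over 12 cells = 6390  → 7.2823
row 2: Σ corner-gray over 12 cells = 6689  → 7.6230
row 3: Σ corner-gray over 12 cells = 6337  → 7.2219
row 4: Σ corner-gray over 12 cells = 6310  → 7.1911
row 5: Σ corner-gray over 12 cells = 6103  → 6.9552
row 6: Σ corner-gray over 12 cells = 5661  → 6.4515
row 7: Σ corner-gray over 12 cells = 4993  → 5.6902
row 8: Σ corner-gray over 12 cells = 4495  → 5.1227
row 9: Σ corner-gray over 12 cells = 5611  → 6.3945
row 10: Σ corner-gray over 12 cells = 5926  → 6.7535
row 11: Σ corner-gray over 12 cells = 6104  → 6.9563
row 12: Σ corner-gray over 12 cells = 6634  → 7.5603
row 13: Σ corner-gray over 12 cells = 5661  → 6.4515
Σ rows: total corner-gray = 82978  → 94.5645 mm³


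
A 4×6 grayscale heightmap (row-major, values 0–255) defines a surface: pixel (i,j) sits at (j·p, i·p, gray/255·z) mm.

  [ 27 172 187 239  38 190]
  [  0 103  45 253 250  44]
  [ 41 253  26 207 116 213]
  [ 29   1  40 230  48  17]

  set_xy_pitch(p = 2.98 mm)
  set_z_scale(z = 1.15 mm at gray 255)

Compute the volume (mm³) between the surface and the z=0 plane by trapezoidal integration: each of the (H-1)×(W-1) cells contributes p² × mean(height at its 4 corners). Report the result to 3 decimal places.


77.905

height_mm = gray/255 × 1.15; cell vol = 2.98² × mean(4 corners)
unit = 2.98² × 1.15 / (4×255) = 0.0100122 mm³ per gray-sum
row 0: Σ corner-gray over 5 cells = 2835  → 28.3846
row 1: Σ corner-gray over 5 cells = 2804  → 28.0743
row 2: Σ corner-gray over 5 cells = 2142  → 21.4462
Σ rows: total corner-gray = 7781  → 77.9051 mm³


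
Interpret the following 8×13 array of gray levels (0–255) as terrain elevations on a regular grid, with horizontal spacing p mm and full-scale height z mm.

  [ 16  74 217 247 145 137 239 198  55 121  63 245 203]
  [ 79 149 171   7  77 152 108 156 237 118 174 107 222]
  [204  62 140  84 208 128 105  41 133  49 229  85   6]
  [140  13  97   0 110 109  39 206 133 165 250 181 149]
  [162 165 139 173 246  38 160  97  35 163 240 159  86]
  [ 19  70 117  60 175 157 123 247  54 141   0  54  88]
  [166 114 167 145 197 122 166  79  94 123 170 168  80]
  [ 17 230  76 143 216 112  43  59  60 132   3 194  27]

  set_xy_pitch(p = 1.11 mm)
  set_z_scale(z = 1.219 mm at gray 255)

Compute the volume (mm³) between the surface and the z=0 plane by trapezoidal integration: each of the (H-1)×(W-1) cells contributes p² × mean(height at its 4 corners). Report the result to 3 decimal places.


height_mm = gray/255 × 1.219; cell vol = 1.11² × mean(4 corners)
unit = 1.11² × 1.219 / (4×255) = 0.00147248 mm³ per gray-sum
row 0: Σ corner-gray over 12 cells = 6914  → 10.1807
row 1: Σ corner-gray over 12 cells = 5951  → 8.7627
row 2: Σ corner-gray over 12 cells = 5633  → 8.2945
row 3: Σ corner-gray over 12 cells = 6373  → 9.3841
row 4: Σ corner-gray over 12 cells = 5981  → 8.8069
row 5: Σ corner-gray over 12 cells = 5839  → 8.5978
row 6: Σ corner-gray over 12 cells = 5916  → 8.7112
Σ rows: total corner-gray = 42607  → 62.7380 mm³

62.738


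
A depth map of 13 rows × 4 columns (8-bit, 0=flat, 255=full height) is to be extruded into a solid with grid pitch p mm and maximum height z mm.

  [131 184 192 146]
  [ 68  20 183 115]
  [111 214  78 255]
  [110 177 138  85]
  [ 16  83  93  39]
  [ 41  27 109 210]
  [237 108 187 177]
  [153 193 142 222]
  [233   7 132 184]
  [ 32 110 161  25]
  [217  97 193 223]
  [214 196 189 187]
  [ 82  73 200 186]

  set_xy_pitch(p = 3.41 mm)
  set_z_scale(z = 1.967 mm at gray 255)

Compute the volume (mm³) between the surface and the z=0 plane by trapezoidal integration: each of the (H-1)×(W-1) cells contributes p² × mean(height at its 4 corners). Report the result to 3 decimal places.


437.245

height_mm = gray/255 × 1.967; cell vol = 3.41² × mean(4 corners)
unit = 3.41² × 1.967 / (4×255) = 0.022424 mm³ per gray-sum
row 0: Σ corner-gray over 3 cells = 1618  → 36.2820
row 1: Σ corner-gray over 3 cells = 1539  → 34.5105
row 2: Σ corner-gray over 3 cells = 1775  → 39.8026
row 3: Σ corner-gray over 3 cells = 1232  → 27.6264
row 4: Σ corner-gray over 3 cells = 930  → 20.8543
row 5: Σ corner-gray over 3 cells = 1527  → 34.2414
row 6: Σ corner-gray over 3 cells = 2049  → 45.9468
row 7: Σ corner-gray over 3 cells = 1740  → 39.0177
row 8: Σ corner-gray over 3 cells = 1294  → 29.0166
row 9: Σ corner-gray over 3 cells = 1619  → 36.3044
row 10: Σ corner-gray over 3 cells = 2191  → 49.1310
row 11: Σ corner-gray over 3 cells = 1985  → 44.5116
Σ rows: total corner-gray = 19499  → 437.2454 mm³
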